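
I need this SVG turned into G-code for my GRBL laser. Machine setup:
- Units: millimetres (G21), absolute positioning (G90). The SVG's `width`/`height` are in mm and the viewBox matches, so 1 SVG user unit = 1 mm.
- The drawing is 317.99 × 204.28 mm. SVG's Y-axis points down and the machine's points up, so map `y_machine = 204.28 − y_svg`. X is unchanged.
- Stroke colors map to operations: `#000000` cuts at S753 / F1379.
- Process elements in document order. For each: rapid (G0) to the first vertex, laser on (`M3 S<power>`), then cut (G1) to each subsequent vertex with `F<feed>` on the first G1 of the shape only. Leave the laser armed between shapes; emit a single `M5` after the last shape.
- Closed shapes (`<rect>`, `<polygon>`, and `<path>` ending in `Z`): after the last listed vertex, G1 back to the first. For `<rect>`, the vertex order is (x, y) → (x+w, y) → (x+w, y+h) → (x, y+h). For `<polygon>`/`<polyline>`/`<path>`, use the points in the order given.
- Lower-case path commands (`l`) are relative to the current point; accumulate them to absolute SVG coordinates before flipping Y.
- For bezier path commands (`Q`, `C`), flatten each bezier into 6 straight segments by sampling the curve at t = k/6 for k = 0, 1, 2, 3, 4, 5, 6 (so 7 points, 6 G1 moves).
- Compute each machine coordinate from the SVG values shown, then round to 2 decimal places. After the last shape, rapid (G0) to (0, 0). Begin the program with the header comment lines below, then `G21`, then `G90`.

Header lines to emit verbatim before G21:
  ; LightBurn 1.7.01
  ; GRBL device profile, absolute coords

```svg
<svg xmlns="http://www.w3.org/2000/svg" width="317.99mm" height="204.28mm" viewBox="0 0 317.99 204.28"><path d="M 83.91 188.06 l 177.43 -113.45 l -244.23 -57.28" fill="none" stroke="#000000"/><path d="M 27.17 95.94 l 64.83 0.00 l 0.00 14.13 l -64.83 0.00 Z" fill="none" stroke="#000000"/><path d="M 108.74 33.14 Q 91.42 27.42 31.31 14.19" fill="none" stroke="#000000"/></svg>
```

; LightBurn 1.7.01
; GRBL device profile, absolute coords
G21
G90
G0 X83.91 Y16.22
M3 S753
G1 X261.34 Y129.67 F1379
G1 X17.11 Y186.95
G0 X27.17 Y108.34
M3 S753
G1 X92.00 Y108.34 F1379
G1 X92.00 Y94.21
G1 X27.17 Y94.21
G1 X27.17 Y108.34
G0 X108.74 Y171.14
M3 S753
G1 X101.78 Y173.26 F1379
G1 X92.44 Y175.79
G1 X80.72 Y178.74
G1 X66.63 Y182.10
G1 X50.16 Y185.89
G1 X31.31 Y190.09
M5
G0 X0.00 Y0.00

viewBox `0 0 317.99 204.28` with mm width/height → 1 unit = 1 mm. Flip: y_m = 204.28 − y_svg.

**Shape 1** — `<path>` open polyline, stroke `#000000` → cut (S753, F1379). Machine vertices: (83.91,16.22) → (261.34,129.67) → (17.11,186.95). Open path.

**Shape 2** — `<path>` rectangle, stroke `#000000` → cut (S753, F1379). Machine vertices: (27.17,108.34) → (92.00,108.34) → (92.00,94.21) → (27.17,94.21) → (27.17,108.34). Closed: final G1 returns to the first vertex.

**Shape 3** — `<path>` quadratic bezier, stroke `#000000` → cut (S753, F1379). Control points (SVG): P0=(108.74,33.14), P1=(91.42,27.42), P2=(31.31,14.19); sampled at t=k/6. Machine vertices: (108.74,171.14) → (101.78,173.26) → (92.44,175.79) → (80.72,178.74) → (66.63,182.10) → (50.16,185.89) → (31.31,190.09). Open path.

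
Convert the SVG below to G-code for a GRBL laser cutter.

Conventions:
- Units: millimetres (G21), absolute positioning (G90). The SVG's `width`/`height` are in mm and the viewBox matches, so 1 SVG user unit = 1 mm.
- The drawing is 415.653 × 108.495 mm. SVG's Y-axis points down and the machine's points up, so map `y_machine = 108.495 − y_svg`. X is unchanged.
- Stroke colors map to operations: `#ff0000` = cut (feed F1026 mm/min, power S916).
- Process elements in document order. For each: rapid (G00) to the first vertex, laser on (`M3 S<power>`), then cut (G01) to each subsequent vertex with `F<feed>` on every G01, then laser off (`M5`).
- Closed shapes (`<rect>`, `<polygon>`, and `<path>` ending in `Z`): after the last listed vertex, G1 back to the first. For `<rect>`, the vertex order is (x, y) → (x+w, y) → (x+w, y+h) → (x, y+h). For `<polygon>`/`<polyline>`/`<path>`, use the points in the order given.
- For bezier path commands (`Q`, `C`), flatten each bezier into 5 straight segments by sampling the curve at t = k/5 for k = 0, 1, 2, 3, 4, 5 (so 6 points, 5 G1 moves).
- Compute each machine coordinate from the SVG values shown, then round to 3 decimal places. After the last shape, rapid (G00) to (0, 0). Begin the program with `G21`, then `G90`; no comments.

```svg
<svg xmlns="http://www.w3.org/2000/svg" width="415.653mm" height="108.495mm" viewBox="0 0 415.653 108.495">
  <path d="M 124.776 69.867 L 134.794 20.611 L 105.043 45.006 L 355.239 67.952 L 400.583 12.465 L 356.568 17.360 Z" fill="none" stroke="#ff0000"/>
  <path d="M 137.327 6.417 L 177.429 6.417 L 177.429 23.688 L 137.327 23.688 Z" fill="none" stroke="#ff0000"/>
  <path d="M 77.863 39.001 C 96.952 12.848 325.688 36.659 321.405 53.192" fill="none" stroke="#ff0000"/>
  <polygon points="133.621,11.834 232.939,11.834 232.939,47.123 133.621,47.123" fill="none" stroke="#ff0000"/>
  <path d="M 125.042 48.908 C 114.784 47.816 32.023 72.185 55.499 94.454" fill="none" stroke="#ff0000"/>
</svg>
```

G21
G90
G00 X124.776 Y38.628
M3 S916
G01 X134.794 Y87.884 F1026
G01 X105.043 Y63.489 F1026
G01 X355.239 Y40.543 F1026
G01 X400.583 Y96.030 F1026
G01 X356.568 Y91.135 F1026
G01 X124.776 Y38.628 F1026
M5
G00 X137.327 Y102.078
M3 S916
G01 X177.429 Y102.078 F1026
G01 X177.429 Y84.807 F1026
G01 X137.327 Y84.807 F1026
G01 X137.327 Y102.078 F1026
M5
G00 X77.863 Y69.494
M3 S916
G01 X110.933 Y79.648 F1026
G01 X173.070 Y80.558 F1026
G01 X243.026 Y74.973 F1026
G01 X299.554 Y65.638 F1026
G01 X321.405 Y55.303 F1026
M5
G00 X133.621 Y96.661
M3 S916
G01 X232.939 Y96.661 F1026
G01 X232.939 Y61.372 F1026
G01 X133.621 Y61.372 F1026
G01 X133.621 Y96.661 F1026
M5
G00 X125.042 Y59.587
M3 S916
G01 X111.617 Y57.407 F1026
G01 X89.370 Y50.440 F1026
G01 X66.882 Y40.008 F1026
G01 X52.732 Y27.434 F1026
G01 X55.499 Y14.041 F1026
M5
G00 X0.000 Y0.000

1 u = 1 mm; y_m = 108.495 − y.

[1] `<path>` closed polygon, #ff0000→cut S916 F1026: (124.776,38.628) → (134.794,87.884) → (105.043,63.489) → (355.239,40.543) → (400.583,96.030) → (356.568,91.135) → (124.776,38.628) (closed)

[2] `<path>` rectangle, #ff0000→cut S916 F1026: (137.327,102.078) → (177.429,102.078) → (177.429,84.807) → (137.327,84.807) → (137.327,102.078) (closed)

[3] `<path>` cubic bezier, #ff0000→cut S916 F1026: (77.863,69.494) → (110.933,79.648) → (173.070,80.558) → (243.026,74.973) → (299.554,65.638) → (321.405,55.303)

[4] `<polygon>` rectangle, #ff0000→cut S916 F1026: (133.621,96.661) → (232.939,96.661) → (232.939,61.372) → (133.621,61.372) → (133.621,96.661) (closed)

[5] `<path>` cubic bezier, #ff0000→cut S916 F1026: (125.042,59.587) → (111.617,57.407) → (89.370,50.440) → (66.882,40.008) → (52.732,27.434) → (55.499,14.041)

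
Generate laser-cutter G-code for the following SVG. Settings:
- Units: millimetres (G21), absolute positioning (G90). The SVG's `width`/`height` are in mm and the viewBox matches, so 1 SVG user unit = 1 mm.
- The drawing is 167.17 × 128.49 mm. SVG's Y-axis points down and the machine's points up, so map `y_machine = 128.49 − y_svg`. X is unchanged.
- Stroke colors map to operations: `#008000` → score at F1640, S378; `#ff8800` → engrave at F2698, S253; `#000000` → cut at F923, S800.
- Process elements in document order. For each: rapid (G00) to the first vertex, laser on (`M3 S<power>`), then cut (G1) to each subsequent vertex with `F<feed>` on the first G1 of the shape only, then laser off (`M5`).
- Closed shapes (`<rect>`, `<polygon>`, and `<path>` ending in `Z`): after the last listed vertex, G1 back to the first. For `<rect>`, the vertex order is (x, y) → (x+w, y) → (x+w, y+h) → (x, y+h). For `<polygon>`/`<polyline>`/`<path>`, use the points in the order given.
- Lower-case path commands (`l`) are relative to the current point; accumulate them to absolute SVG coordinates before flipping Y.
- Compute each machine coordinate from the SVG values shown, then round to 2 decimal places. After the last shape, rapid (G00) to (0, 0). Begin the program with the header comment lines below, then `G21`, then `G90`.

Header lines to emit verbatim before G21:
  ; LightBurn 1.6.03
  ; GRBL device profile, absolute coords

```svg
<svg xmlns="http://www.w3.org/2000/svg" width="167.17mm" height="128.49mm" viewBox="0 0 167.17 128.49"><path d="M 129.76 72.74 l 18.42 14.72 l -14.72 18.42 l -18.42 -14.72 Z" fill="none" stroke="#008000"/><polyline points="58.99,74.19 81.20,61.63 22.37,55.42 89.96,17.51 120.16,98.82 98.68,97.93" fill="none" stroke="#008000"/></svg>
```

; LightBurn 1.6.03
; GRBL device profile, absolute coords
G21
G90
G00 X129.76 Y55.75
M3 S378
G1 X148.18 Y41.03 F1640
G1 X133.46 Y22.61
G1 X115.04 Y37.33
G1 X129.76 Y55.75
M5
G00 X58.99 Y54.30
M3 S378
G1 X81.20 Y66.86 F1640
G1 X22.37 Y73.07
G1 X89.96 Y110.98
G1 X120.16 Y29.67
G1 X98.68 Y30.56
M5
G00 X0.00 Y0.00

1 u = 1 mm; y_m = 128.49 − y.

[1] `<path>` regular polygon, #008000→score S378 F1640: (129.76,55.75) → (148.18,41.03) → (133.46,22.61) → (115.04,37.33) → (129.76,55.75) (closed)

[2] `<polyline>` open polyline, #008000→score S378 F1640: (58.99,54.30) → (81.20,66.86) → (22.37,73.07) → (89.96,110.98) → (120.16,29.67) → (98.68,30.56)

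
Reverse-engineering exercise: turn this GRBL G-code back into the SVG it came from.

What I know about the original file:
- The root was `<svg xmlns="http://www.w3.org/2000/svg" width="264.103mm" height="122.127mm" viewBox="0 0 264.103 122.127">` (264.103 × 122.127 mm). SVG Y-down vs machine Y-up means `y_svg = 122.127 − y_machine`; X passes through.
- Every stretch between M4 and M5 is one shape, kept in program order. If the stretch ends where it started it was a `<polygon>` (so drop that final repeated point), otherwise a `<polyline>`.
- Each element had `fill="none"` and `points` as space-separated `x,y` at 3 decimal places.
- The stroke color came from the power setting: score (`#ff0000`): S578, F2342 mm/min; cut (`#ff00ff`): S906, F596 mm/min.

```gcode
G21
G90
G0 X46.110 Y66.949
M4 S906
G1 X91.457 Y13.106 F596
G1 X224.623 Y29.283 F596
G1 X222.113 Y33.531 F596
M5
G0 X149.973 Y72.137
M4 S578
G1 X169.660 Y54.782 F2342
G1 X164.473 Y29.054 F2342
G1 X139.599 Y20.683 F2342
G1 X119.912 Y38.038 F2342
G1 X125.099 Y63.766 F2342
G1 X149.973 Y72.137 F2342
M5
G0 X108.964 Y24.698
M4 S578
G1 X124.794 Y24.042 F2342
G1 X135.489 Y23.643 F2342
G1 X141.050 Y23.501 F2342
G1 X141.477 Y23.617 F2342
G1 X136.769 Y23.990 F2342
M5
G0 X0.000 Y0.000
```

Machine Y-up, SVG Y-down with viewBox height 122.127, so y_svg = 122.127 − y_machine; X carries over.

Run 1: power S906 maps to stroke `#ff00ff` (cut). The run is open, so emit a `<polyline>` with points (Y-flipped): 46.110,55.178 91.457,109.021 224.623,92.844 222.113,88.596.

Run 2: S578 ⇒ score layer `#ff0000`. The run returns to its start, so emit a `<polygon>` with points (Y-flipped): 149.973,49.990 169.660,67.345 164.473,93.073 139.599,101.444 119.912,84.089 125.099,58.361.

Run 3: the run's S578 means `#ff0000` (score). The run is open, so emit a `<polyline>` with points (Y-flipped): 108.964,97.429 124.794,98.085 135.489,98.484 141.050,98.626 141.477,98.510 136.769,98.137.

<svg xmlns="http://www.w3.org/2000/svg" width="264.103mm" height="122.127mm" viewBox="0 0 264.103 122.127">
  <polyline points="46.110,55.178 91.457,109.021 224.623,92.844 222.113,88.596" fill="none" stroke="#ff00ff"/>
  <polygon points="149.973,49.990 169.660,67.345 164.473,93.073 139.599,101.444 119.912,84.089 125.099,58.361" fill="none" stroke="#ff0000"/>
  <polyline points="108.964,97.429 124.794,98.085 135.489,98.484 141.050,98.626 141.477,98.510 136.769,98.137" fill="none" stroke="#ff0000"/>
</svg>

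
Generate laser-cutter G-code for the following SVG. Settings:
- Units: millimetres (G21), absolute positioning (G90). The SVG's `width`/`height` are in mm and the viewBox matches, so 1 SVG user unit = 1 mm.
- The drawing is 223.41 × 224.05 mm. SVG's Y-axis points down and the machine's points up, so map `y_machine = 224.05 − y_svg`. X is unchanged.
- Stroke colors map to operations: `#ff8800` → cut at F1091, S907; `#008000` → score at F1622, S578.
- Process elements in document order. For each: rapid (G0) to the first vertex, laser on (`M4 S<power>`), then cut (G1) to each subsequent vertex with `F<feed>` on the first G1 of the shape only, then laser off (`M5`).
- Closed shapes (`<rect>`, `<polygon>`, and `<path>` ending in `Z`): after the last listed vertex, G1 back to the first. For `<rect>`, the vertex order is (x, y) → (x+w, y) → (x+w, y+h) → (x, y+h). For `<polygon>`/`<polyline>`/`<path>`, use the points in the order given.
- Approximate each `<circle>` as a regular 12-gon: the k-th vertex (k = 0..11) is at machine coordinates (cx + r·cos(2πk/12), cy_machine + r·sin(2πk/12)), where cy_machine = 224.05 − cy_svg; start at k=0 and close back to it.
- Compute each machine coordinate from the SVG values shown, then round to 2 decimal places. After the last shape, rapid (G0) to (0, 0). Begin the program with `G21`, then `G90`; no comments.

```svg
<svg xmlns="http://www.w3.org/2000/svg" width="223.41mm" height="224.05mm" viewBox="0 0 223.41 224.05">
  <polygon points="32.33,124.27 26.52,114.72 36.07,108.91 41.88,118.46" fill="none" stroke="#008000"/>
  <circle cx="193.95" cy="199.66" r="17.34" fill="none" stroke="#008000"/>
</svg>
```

G21
G90
G0 X32.33 Y99.78
M4 S578
G1 X26.52 Y109.33 F1622
G1 X36.07 Y115.14
G1 X41.88 Y105.59
G1 X32.33 Y99.78
M5
G0 X211.29 Y24.39
M4 S578
G1 X208.97 Y33.06 F1622
G1 X202.62 Y39.41
G1 X193.95 Y41.73
G1 X185.28 Y39.41
G1 X178.93 Y33.06
G1 X176.61 Y24.39
G1 X178.93 Y15.72
G1 X185.28 Y9.37
G1 X193.95 Y7.05
G1 X202.62 Y9.37
G1 X208.97 Y15.72
G1 X211.29 Y24.39
M5
G0 X0.00 Y0.00

1 u = 1 mm; y_m = 224.05 − y.

[1] `<polygon>` regular polygon, #008000→score S578 F1622: (32.33,99.78) → (26.52,109.33) → (36.07,115.14) → (41.88,105.59) → (32.33,99.78) (closed)

[2] `<circle>` circle, #008000→score S578 F1622: (211.29,24.39) → (208.97,33.06) → (202.62,39.41) → (193.95,41.73) → (185.28,39.41) → (178.93,33.06) → (176.61,24.39) → (178.93,15.72) → (185.28,9.37) → (193.95,7.05) → (202.62,9.37) → (208.97,15.72) → (211.29,24.39) (closed)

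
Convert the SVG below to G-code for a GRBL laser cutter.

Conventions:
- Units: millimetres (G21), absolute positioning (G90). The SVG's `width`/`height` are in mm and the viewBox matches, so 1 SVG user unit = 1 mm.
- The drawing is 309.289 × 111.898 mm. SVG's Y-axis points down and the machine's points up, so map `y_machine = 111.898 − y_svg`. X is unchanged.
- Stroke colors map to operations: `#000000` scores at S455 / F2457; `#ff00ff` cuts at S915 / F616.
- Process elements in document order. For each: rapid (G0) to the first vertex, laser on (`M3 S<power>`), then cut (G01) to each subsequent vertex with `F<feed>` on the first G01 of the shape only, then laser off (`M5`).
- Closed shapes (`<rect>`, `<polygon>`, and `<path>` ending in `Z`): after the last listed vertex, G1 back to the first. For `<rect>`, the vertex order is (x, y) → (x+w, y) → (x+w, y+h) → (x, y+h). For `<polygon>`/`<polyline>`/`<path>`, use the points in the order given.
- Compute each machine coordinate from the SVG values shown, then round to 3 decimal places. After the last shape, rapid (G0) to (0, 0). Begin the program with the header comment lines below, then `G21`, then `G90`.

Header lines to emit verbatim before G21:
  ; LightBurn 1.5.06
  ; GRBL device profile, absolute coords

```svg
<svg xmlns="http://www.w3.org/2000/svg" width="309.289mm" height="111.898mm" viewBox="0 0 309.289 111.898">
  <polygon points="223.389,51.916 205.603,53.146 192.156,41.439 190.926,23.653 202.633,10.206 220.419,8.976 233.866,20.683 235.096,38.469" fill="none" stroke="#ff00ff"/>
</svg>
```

; LightBurn 1.5.06
; GRBL device profile, absolute coords
G21
G90
G0 X223.389 Y59.982
M3 S915
G01 X205.603 Y58.752 F616
G01 X192.156 Y70.459
G01 X190.926 Y88.245
G01 X202.633 Y101.692
G01 X220.419 Y102.922
G01 X233.866 Y91.215
G01 X235.096 Y73.429
G01 X223.389 Y59.982
M5
G0 X0.000 Y0.000

1 u = 1 mm; y_m = 111.898 − y.

[1] `<polygon>` regular polygon, #ff00ff→cut S915 F616: (223.389,59.982) → (205.603,58.752) → (192.156,70.459) → (190.926,88.245) → (202.633,101.692) → (220.419,102.922) → (233.866,91.215) → (235.096,73.429) → (223.389,59.982) (closed)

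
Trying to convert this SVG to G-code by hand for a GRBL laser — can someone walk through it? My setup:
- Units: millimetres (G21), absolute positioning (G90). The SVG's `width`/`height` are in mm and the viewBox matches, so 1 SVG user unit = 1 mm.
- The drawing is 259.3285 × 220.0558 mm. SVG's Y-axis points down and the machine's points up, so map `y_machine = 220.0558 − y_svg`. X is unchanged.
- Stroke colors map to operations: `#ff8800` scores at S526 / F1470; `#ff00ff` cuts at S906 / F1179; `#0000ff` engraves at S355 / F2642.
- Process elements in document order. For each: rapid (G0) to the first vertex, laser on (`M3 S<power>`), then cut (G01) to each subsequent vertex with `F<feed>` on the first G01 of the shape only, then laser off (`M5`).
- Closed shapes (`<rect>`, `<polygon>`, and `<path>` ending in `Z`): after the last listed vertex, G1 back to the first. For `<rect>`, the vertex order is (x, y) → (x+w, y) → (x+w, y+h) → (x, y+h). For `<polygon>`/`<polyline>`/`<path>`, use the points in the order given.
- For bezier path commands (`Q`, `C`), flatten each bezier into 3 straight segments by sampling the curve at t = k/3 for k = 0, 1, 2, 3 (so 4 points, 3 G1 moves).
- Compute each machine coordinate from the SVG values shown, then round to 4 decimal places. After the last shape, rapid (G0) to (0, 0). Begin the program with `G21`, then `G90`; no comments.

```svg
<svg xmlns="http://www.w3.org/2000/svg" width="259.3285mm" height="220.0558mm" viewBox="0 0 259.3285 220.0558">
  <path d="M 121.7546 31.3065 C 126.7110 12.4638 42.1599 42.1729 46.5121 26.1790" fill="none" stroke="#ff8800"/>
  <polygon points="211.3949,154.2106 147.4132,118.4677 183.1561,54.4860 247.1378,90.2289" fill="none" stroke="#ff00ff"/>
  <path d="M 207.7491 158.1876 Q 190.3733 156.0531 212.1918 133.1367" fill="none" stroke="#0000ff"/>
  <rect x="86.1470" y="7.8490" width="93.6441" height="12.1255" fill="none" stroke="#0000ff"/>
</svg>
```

1 u = 1 mm; y_m = 220.0558 − y.

[1] `<path>` cubic bezier, #ff8800→score S526 F1470: (121.7546,188.7493) → (103.4830,194.8990) → (65.1865,189.6263) → (46.5121,193.8768)

[2] `<polygon>` regular polygon, #ff00ff→cut S906 F1179: (211.3949,65.8452) → (147.4132,101.5881) → (183.1561,165.5698) → (247.1378,129.8269) → (211.3949,65.8452) (closed)

[3] `<path>` quadratic bezier, #0000ff→engrave S355 F2642: (207.7491,61.8682) → (200.5202,65.6003) → (202.0011,73.9506) → (212.1918,86.9191)

[4] `<rect>` rectangle, #0000ff→engrave S355 F2642: (86.1470,212.2068) → (179.7911,212.2068) → (179.7911,200.0813) → (86.1470,200.0813) → (86.1470,212.2068) (closed)

G21
G90
G0 X121.7546 Y188.7493
M3 S526
G01 X103.4830 Y194.8990 F1470
G01 X65.1865 Y189.6263
G01 X46.5121 Y193.8768
M5
G0 X211.3949 Y65.8452
M3 S906
G01 X147.4132 Y101.5881 F1179
G01 X183.1561 Y165.5698
G01 X247.1378 Y129.8269
G01 X211.3949 Y65.8452
M5
G0 X207.7491 Y61.8682
M3 S355
G01 X200.5202 Y65.6003 F2642
G01 X202.0011 Y73.9506
G01 X212.1918 Y86.9191
M5
G0 X86.1470 Y212.2068
M3 S355
G01 X179.7911 Y212.2068 F2642
G01 X179.7911 Y200.0813
G01 X86.1470 Y200.0813
G01 X86.1470 Y212.2068
M5
G0 X0.0000 Y0.0000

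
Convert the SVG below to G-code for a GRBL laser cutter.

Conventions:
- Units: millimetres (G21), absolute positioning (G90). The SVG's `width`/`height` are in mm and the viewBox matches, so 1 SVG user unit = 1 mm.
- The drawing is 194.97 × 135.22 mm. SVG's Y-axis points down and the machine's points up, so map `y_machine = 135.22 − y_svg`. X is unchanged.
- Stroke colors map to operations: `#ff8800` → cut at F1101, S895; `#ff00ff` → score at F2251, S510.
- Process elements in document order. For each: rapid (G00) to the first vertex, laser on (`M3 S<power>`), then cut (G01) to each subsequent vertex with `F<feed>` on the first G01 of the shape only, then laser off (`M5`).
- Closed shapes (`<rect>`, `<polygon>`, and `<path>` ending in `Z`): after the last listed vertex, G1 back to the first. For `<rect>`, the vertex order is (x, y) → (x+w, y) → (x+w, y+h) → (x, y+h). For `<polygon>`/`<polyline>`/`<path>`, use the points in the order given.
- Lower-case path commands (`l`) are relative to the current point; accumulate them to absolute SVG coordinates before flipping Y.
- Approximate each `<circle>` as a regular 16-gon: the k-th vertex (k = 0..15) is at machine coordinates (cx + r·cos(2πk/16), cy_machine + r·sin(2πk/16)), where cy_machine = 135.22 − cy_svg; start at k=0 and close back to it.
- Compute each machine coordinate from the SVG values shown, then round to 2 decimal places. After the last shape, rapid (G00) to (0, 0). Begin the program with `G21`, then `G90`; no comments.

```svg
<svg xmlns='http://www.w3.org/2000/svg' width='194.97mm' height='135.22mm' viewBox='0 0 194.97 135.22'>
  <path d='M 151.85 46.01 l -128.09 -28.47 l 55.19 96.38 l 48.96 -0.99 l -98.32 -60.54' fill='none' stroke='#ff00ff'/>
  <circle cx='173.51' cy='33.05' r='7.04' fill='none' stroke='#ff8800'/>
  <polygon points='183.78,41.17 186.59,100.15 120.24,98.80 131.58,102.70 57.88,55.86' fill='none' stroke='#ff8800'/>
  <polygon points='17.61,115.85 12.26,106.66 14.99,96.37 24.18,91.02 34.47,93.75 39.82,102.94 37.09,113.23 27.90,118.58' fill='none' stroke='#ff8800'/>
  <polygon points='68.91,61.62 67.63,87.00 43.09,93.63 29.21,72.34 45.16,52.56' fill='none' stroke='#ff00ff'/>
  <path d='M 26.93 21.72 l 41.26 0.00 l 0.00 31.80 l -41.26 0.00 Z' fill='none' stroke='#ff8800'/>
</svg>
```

G21
G90
G00 X151.85 Y89.21
M3 S510
G01 X23.76 Y117.68 F2251
G01 X78.95 Y21.30
G01 X127.91 Y22.29
G01 X29.59 Y82.83
M5
G00 X180.55 Y102.17
M3 S895
G01 X180.01 Y104.86 F1101
G01 X178.49 Y107.15
G01 X176.20 Y108.67
G01 X173.51 Y109.21
G01 X170.82 Y108.67
G01 X168.53 Y107.15
G01 X167.01 Y104.86
G01 X166.47 Y102.17
G01 X167.01 Y99.48
G01 X168.53 Y97.19
G01 X170.82 Y95.67
G01 X173.51 Y95.13
G01 X176.20 Y95.67
G01 X178.49 Y97.19
G01 X180.01 Y99.48
G01 X180.55 Y102.17
M5
G00 X183.78 Y94.05
M3 S895
G01 X186.59 Y35.07 F1101
G01 X120.24 Y36.42
G01 X131.58 Y32.52
G01 X57.88 Y79.36
G01 X183.78 Y94.05
M5
G00 X17.61 Y19.37
M3 S895
G01 X12.26 Y28.56 F1101
G01 X14.99 Y38.85
G01 X24.18 Y44.20
G01 X34.47 Y41.47
G01 X39.82 Y32.28
G01 X37.09 Y21.99
G01 X27.90 Y16.64
G01 X17.61 Y19.37
M5
G00 X68.91 Y73.60
M3 S510
G01 X67.63 Y48.22 F2251
G01 X43.09 Y41.59
G01 X29.21 Y62.88
G01 X45.16 Y82.66
G01 X68.91 Y73.60
M5
G00 X26.93 Y113.50
M3 S895
G01 X68.19 Y113.50 F1101
G01 X68.19 Y81.70
G01 X26.93 Y81.70
G01 X26.93 Y113.50
M5
G00 X0.00 Y0.00

1 u = 1 mm; y_m = 135.22 − y.

[1] `<path>` open polyline, #ff00ff→score S510 F2251: (151.85,89.21) → (23.76,117.68) → (78.95,21.30) → (127.91,22.29) → (29.59,82.83)

[2] `<circle>` circle, #ff8800→cut S895 F1101: (180.55,102.17) → (180.01,104.86) → (178.49,107.15) → (176.20,108.67) → (173.51,109.21) → (170.82,108.67) → (168.53,107.15) → (167.01,104.86) → (166.47,102.17) → (167.01,99.48) → (168.53,97.19) → (170.82,95.67) → (173.51,95.13) → (176.20,95.67) → (178.49,97.19) → (180.01,99.48) → (180.55,102.17) (closed)

[3] `<polygon>` closed polygon, #ff8800→cut S895 F1101: (183.78,94.05) → (186.59,35.07) → (120.24,36.42) → (131.58,32.52) → (57.88,79.36) → (183.78,94.05) (closed)

[4] `<polygon>` regular polygon, #ff8800→cut S895 F1101: (17.61,19.37) → (12.26,28.56) → (14.99,38.85) → (24.18,44.20) → (34.47,41.47) → (39.82,32.28) → (37.09,21.99) → (27.90,16.64) → (17.61,19.37) (closed)

[5] `<polygon>` regular polygon, #ff00ff→score S510 F2251: (68.91,73.60) → (67.63,48.22) → (43.09,41.59) → (29.21,62.88) → (45.16,82.66) → (68.91,73.60) (closed)

[6] `<path>` rectangle, #ff8800→cut S895 F1101: (26.93,113.50) → (68.19,113.50) → (68.19,81.70) → (26.93,81.70) → (26.93,113.50) (closed)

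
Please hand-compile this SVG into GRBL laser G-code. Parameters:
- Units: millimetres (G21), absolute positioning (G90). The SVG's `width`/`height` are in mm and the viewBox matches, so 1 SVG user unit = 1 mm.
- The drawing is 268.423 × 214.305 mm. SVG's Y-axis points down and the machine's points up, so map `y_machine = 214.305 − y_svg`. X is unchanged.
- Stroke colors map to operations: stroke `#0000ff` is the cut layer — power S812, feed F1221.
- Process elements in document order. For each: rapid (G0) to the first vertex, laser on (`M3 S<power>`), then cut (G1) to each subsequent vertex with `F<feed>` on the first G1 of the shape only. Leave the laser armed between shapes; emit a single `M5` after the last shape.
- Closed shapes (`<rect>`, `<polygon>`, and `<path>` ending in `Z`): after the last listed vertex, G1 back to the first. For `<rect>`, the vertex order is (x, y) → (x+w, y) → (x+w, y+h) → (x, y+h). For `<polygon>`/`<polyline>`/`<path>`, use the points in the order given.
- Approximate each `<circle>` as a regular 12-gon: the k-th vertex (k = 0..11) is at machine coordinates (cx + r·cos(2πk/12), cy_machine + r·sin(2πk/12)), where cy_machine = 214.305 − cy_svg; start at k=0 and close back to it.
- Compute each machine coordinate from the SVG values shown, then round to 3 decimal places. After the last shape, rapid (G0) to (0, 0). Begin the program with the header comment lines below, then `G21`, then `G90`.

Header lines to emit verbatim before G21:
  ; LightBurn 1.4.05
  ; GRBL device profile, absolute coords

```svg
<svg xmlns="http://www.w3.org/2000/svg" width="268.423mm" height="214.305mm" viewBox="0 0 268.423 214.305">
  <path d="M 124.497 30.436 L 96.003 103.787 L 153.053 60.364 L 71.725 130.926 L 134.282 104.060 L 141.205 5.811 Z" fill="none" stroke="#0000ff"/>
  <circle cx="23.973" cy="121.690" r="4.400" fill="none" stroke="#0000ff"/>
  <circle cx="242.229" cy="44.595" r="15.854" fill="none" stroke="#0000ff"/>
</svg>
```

; LightBurn 1.4.05
; GRBL device profile, absolute coords
G21
G90
G0 X124.497 Y183.869
M3 S812
G1 X96.003 Y110.518 F1221
G1 X153.053 Y153.941
G1 X71.725 Y83.379
G1 X134.282 Y110.245
G1 X141.205 Y208.494
G1 X124.497 Y183.869
G0 X28.373 Y92.615
M3 S812
G1 X27.784 Y94.815 F1221
G1 X26.173 Y96.426
G1 X23.973 Y97.015
G1 X21.773 Y96.426
G1 X20.162 Y94.815
G1 X19.573 Y92.615
G1 X20.162 Y90.415
G1 X21.773 Y88.804
G1 X23.973 Y88.215
G1 X26.173 Y88.804
G1 X27.784 Y90.415
G1 X28.373 Y92.615
G0 X258.083 Y169.710
M3 S812
G1 X255.959 Y177.637 F1221
G1 X250.156 Y183.440
G1 X242.229 Y185.564
G1 X234.302 Y183.440
G1 X228.499 Y177.637
G1 X226.375 Y169.710
G1 X228.499 Y161.783
G1 X234.302 Y155.980
G1 X242.229 Y153.856
G1 X250.156 Y155.980
G1 X255.959 Y161.783
G1 X258.083 Y169.710
M5
G0 X0.000 Y0.000

viewBox `0 0 268.423 214.305` with mm width/height → 1 unit = 1 mm. Flip: y_m = 214.305 − y_svg.

**Shape 1** — `<path>` closed polygon, stroke `#0000ff` → cut (S812, F1221). Machine vertices: (124.497,183.869) → (96.003,110.518) → (153.053,153.941) → (71.725,83.379) → (134.282,110.245) → (141.205,208.494) → (124.497,183.869). Closed: final G1 returns to the first vertex.

**Shape 2** — `<circle>` circle, stroke `#0000ff` → cut (S812, F1221). Machine vertices: (28.373,92.615) → (27.784,94.815) → (26.173,96.426) → (23.973,97.015) → (21.773,96.426) → (20.162,94.815) → (19.573,92.615) → (20.162,90.415) → (21.773,88.804) → (23.973,88.215) → (26.173,88.804) → (27.784,90.415) → (28.373,92.615). Closed: final G1 returns to the first vertex.

**Shape 3** — `<circle>` circle, stroke `#0000ff` → cut (S812, F1221). Machine vertices: (258.083,169.710) → (255.959,177.637) → (250.156,183.440) → (242.229,185.564) → (234.302,183.440) → (228.499,177.637) → (226.375,169.710) → (228.499,161.783) → (234.302,155.980) → (242.229,153.856) → (250.156,155.980) → (255.959,161.783) → (258.083,169.710). Closed: final G1 returns to the first vertex.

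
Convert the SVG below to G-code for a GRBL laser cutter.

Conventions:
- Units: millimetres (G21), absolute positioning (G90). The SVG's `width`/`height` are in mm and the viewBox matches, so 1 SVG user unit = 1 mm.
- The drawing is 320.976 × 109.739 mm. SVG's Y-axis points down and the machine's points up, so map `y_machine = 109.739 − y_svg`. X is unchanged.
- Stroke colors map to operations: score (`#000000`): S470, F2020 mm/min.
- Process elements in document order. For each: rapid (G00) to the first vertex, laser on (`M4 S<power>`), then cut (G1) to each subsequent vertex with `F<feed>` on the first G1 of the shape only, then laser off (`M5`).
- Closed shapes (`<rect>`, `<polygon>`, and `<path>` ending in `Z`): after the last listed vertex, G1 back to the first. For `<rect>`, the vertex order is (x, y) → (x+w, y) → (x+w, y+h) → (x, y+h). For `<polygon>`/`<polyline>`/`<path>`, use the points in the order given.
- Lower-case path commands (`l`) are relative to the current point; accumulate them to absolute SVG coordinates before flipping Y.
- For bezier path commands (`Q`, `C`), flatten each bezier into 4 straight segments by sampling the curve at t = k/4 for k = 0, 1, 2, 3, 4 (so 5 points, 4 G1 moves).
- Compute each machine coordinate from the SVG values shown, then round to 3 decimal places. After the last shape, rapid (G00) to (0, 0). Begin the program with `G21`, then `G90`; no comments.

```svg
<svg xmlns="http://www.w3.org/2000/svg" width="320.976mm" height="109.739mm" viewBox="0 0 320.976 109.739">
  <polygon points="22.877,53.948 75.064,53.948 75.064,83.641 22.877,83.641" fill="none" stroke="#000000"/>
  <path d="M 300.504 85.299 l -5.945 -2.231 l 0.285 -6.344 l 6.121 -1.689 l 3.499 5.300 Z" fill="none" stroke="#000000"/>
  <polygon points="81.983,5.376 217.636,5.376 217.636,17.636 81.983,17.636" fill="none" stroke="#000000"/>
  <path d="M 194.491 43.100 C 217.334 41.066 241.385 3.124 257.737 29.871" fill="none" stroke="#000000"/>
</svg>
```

G21
G90
G00 X22.877 Y55.791
M4 S470
G1 X75.064 Y55.791 F2020
G1 X75.064 Y26.098
G1 X22.877 Y26.098
G1 X22.877 Y55.791
M5
G00 X300.504 Y24.440
M4 S470
G1 X294.559 Y26.671 F2020
G1 X294.844 Y33.015
G1 X300.965 Y34.704
G1 X304.464 Y29.404
G1 X300.504 Y24.440
M5
G00 X81.983 Y104.363
M4 S470
G1 X217.636 Y104.363 F2020
G1 X217.636 Y92.103
G1 X81.983 Y92.103
G1 X81.983 Y104.363
M5
G00 X194.491 Y66.639
M4 S470
G1 X211.711 Y73.325 F2020
G1 X228.548 Y84.046
G1 X244.169 Y89.371
G1 X257.737 Y79.868
M5
G00 X0.000 Y0.000

viewBox `0 0 320.976 109.739` with mm width/height → 1 unit = 1 mm. Flip: y_m = 109.739 − y_svg.

**Shape 1** — `<polygon>` rectangle, stroke `#000000` → score (S470, F2020). Machine vertices: (22.877,55.791) → (75.064,55.791) → (75.064,26.098) → (22.877,26.098) → (22.877,55.791). Closed: final G1 returns to the first vertex.

**Shape 2** — `<path>` regular polygon, stroke `#000000` → score (S470, F2020). Machine vertices: (300.504,24.440) → (294.559,26.671) → (294.844,33.015) → (300.965,34.704) → (304.464,29.404) → (300.504,24.440). Closed: final G1 returns to the first vertex.

**Shape 3** — `<polygon>` rectangle, stroke `#000000` → score (S470, F2020). Machine vertices: (81.983,104.363) → (217.636,104.363) → (217.636,92.103) → (81.983,92.103) → (81.983,104.363). Closed: final G1 returns to the first vertex.

**Shape 4** — `<path>` cubic bezier, stroke `#000000` → score (S470, F2020). Control points (SVG): P0=(194.491,43.100), P1=(217.334,41.066), P2=(241.385,3.124), P3=(257.737,29.871); sampled at t=k/4. Machine vertices: (194.491,66.639) → (211.711,73.325) → (228.548,84.046) → (244.169,89.371) → (257.737,79.868). Open path.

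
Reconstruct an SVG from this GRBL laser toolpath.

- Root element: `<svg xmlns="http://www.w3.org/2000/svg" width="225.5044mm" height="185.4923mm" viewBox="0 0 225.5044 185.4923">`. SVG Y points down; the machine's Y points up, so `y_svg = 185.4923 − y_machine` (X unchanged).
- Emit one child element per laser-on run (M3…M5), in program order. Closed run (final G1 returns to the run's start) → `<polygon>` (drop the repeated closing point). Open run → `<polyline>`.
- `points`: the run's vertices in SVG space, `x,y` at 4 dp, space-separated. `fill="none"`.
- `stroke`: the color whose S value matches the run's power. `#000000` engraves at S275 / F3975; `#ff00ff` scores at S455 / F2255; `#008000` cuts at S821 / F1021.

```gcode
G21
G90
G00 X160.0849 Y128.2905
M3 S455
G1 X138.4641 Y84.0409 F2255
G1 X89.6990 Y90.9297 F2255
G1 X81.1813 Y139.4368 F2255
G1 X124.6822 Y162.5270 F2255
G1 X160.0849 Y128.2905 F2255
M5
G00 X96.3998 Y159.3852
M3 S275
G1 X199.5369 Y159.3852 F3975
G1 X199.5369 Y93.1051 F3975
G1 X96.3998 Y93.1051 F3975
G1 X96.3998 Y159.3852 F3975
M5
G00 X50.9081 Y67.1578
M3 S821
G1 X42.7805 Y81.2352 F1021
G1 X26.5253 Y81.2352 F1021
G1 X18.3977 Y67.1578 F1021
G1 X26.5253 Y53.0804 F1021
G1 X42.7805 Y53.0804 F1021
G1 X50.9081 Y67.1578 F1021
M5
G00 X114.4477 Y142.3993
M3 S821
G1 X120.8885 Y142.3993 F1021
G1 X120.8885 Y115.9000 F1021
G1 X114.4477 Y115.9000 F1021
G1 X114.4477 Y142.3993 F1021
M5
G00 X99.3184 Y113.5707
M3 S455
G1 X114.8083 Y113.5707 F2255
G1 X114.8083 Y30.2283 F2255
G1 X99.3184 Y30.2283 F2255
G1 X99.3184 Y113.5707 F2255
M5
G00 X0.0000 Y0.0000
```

<svg xmlns="http://www.w3.org/2000/svg" width="225.5044mm" height="185.4923mm" viewBox="0 0 225.5044 185.4923">
  <polygon points="160.0849,57.2018 138.4641,101.4514 89.6990,94.5626 81.1813,46.0555 124.6822,22.9653" fill="none" stroke="#ff00ff"/>
  <polygon points="96.3998,26.1071 199.5369,26.1071 199.5369,92.3872 96.3998,92.3872" fill="none" stroke="#000000"/>
  <polygon points="50.9081,118.3345 42.7805,104.2571 26.5253,104.2571 18.3977,118.3345 26.5253,132.4119 42.7805,132.4119" fill="none" stroke="#008000"/>
  <polygon points="114.4477,43.0930 120.8885,43.0930 120.8885,69.5923 114.4477,69.5923" fill="none" stroke="#008000"/>
  <polygon points="99.3184,71.9216 114.8083,71.9216 114.8083,155.2640 99.3184,155.2640" fill="none" stroke="#ff00ff"/>
</svg>

Machine Y-up, SVG Y-down with viewBox height 185.4923, so y_svg = 185.4923 − y_machine; X carries over.

Run 1: the run's S455 means `#ff00ff` (score). The run returns to its start, so emit a `<polygon>` with points (Y-flipped): 160.0849,57.2018 138.4641,101.4514 89.6990,94.5626 81.1813,46.0555 124.6822,22.9653.

Run 2: S275 ⇒ engrave layer `#000000`. The run returns to its start, so emit a `<polygon>` with points (Y-flipped): 96.3998,26.1071 199.5369,26.1071 199.5369,92.3872 96.3998,92.3872.

Run 3: S821 ⇒ cut layer `#008000`. The run returns to its start, so emit a `<polygon>` with points (Y-flipped): 50.9081,118.3345 42.7805,104.2571 26.5253,104.2571 18.3977,118.3345 26.5253,132.4119 42.7805,132.4119.

Run 4: the run's S821 means `#008000` (cut). The run returns to its start, so emit a `<polygon>` with points (Y-flipped): 114.4477,43.0930 120.8885,43.0930 120.8885,69.5923 114.4477,69.5923.

Run 5: the run's S455 means `#ff00ff` (score). The run returns to its start, so emit a `<polygon>` with points (Y-flipped): 99.3184,71.9216 114.8083,71.9216 114.8083,155.2640 99.3184,155.2640.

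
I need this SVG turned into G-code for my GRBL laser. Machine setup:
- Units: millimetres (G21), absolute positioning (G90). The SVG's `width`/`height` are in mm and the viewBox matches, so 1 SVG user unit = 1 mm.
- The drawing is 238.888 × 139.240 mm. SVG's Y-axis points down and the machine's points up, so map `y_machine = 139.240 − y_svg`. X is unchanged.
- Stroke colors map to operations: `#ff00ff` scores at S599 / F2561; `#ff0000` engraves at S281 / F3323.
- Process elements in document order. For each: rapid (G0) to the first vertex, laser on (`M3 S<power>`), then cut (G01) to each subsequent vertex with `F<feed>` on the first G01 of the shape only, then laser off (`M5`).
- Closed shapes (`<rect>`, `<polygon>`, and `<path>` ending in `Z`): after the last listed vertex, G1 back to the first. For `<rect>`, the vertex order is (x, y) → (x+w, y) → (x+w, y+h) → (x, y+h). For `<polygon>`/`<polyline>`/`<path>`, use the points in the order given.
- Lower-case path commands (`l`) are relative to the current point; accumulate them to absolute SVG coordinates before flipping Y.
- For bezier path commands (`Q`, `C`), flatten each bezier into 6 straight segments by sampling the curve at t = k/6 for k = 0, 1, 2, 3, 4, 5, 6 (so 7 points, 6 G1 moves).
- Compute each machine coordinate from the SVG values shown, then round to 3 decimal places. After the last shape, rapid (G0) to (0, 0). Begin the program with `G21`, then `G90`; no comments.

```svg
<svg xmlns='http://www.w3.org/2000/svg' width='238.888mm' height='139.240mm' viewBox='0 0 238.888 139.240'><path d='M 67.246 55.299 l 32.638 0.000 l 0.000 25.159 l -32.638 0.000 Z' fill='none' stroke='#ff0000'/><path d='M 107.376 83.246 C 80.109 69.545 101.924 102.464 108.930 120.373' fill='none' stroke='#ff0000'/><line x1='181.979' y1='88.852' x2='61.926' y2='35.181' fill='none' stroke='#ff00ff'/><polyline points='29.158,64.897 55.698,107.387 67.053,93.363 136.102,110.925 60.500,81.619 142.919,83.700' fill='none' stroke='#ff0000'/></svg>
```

Since the viewBox matches the mm dimensions, user units are millimetres directly. The only transform is the Y-flip y_m = 139.240 − y_svg.

Shape 1 is a rectangle drawn with `<path>`. Its stroke #ff0000 means engrave at S281, F3323. After flipping Y the toolpath is (67.246,83.941) → (99.884,83.941) → (99.884,58.782) → (67.246,58.782) → (67.246,83.941), returning to the start.

Shape 2 is a cubic bezier drawn with `<path>`. Its stroke #ff0000 means engrave at S281, F3323. After flipping Y the toolpath is (107.376,55.994) → (97.537,59.245) → (94.103,56.438) → (95.301,49.284) → (99.354,39.497) → (104.489,28.787) → (108.930,18.867).

Shape 3 is a line segment drawn with `<line>`. Its stroke #ff00ff means score at S599, F2561. After flipping Y the toolpath is (181.979,50.388) → (61.926,104.059).

Shape 4 is a open polyline drawn with `<polyline>`. Its stroke #ff0000 means engrave at S281, F3323. After flipping Y the toolpath is (29.158,74.343) → (55.698,31.853) → (67.053,45.877) → (136.102,28.315) → (60.500,57.621) → (142.919,55.540).

G21
G90
G0 X67.246 Y83.941
M3 S281
G01 X99.884 Y83.941 F3323
G01 X99.884 Y58.782
G01 X67.246 Y58.782
G01 X67.246 Y83.941
M5
G0 X107.376 Y55.994
M3 S281
G01 X97.537 Y59.245 F3323
G01 X94.103 Y56.438
G01 X95.301 Y49.284
G01 X99.354 Y39.497
G01 X104.489 Y28.787
G01 X108.930 Y18.867
M5
G0 X181.979 Y50.388
M3 S599
G01 X61.926 Y104.059 F2561
M5
G0 X29.158 Y74.343
M3 S281
G01 X55.698 Y31.853 F3323
G01 X67.053 Y45.877
G01 X136.102 Y28.315
G01 X60.500 Y57.621
G01 X142.919 Y55.540
M5
G0 X0.000 Y0.000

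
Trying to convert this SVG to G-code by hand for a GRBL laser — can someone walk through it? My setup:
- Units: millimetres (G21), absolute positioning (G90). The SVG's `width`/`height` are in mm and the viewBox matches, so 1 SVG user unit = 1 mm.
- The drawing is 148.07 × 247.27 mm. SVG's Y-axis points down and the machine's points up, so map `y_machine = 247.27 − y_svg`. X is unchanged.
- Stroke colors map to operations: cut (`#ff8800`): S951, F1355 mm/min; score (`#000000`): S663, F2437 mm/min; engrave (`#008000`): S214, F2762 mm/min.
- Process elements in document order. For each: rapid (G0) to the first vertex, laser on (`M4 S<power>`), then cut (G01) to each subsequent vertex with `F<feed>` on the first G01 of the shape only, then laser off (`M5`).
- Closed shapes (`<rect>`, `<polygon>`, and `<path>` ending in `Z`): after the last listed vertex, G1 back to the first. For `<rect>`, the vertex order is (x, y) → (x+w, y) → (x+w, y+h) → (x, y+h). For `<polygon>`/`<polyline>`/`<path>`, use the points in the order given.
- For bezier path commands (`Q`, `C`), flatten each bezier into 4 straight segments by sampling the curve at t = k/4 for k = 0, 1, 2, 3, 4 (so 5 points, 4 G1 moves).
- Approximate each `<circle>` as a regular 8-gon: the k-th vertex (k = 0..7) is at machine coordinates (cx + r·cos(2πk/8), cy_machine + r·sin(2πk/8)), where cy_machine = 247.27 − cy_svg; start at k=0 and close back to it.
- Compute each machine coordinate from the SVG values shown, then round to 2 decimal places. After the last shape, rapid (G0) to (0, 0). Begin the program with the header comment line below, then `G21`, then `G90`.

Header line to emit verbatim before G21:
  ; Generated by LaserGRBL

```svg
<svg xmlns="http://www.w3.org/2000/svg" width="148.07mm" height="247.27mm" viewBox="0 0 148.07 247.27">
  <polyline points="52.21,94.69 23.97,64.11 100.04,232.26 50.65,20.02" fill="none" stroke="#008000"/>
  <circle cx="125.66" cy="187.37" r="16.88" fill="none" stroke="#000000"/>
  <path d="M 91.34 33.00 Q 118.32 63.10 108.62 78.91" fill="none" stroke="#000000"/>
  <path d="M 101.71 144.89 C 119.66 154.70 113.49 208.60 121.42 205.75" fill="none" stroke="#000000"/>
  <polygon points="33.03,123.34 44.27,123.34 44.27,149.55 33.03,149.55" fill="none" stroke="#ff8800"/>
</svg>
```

viewBox `0 0 148.07 247.27` with mm width/height → 1 unit = 1 mm. Flip: y_m = 247.27 − y_svg.

**Shape 1** — `<polyline>` open polyline, stroke `#008000` → engrave (S214, F2762). Machine vertices: (52.21,152.58) → (23.97,183.16) → (100.04,15.01) → (50.65,227.25). Open path.

**Shape 2** — `<circle>` circle, stroke `#000000` → score (S663, F2437). Machine vertices: (142.54,59.90) → (137.60,71.84) → (125.66,76.78) → (113.72,71.84) → (108.78,59.90) → (113.72,47.96) → (125.66,43.02) → (137.60,47.96) → (142.54,59.90). Closed: final G1 returns to the first vertex.

**Shape 3** — `<path>` quadratic bezier, stroke `#000000` → score (S663, F2437). Control points (SVG): P0=(91.34,33.00), P1=(118.32,63.10), P2=(108.62,78.91); sampled at t=k/4. Machine vertices: (91.34,214.27) → (102.54,200.11) → (109.15,187.74) → (111.18,177.16) → (108.62,168.36). Open path.

**Shape 4** — `<path>` cubic bezier, stroke `#000000` → score (S663, F2437). Control points (SVG): P0=(101.71,144.89), P1=(119.66,154.70), P2=(113.49,208.60), P3=(121.42,205.75); sampled at t=k/4. Machine vertices: (101.71,102.38) → (111.25,88.33) → (115.32,67.20) → (117.52,48.45) → (121.42,41.52). Open path.

**Shape 5** — `<polygon>` rectangle, stroke `#ff8800` → cut (S951, F1355). Machine vertices: (33.03,123.93) → (44.27,123.93) → (44.27,97.72) → (33.03,97.72) → (33.03,123.93). Closed: final G1 returns to the first vertex.

; Generated by LaserGRBL
G21
G90
G0 X52.21 Y152.58
M4 S214
G01 X23.97 Y183.16 F2762
G01 X100.04 Y15.01
G01 X50.65 Y227.25
M5
G0 X142.54 Y59.90
M4 S663
G01 X137.60 Y71.84 F2437
G01 X125.66 Y76.78
G01 X113.72 Y71.84
G01 X108.78 Y59.90
G01 X113.72 Y47.96
G01 X125.66 Y43.02
G01 X137.60 Y47.96
G01 X142.54 Y59.90
M5
G0 X91.34 Y214.27
M4 S663
G01 X102.54 Y200.11 F2437
G01 X109.15 Y187.74
G01 X111.18 Y177.16
G01 X108.62 Y168.36
M5
G0 X101.71 Y102.38
M4 S663
G01 X111.25 Y88.33 F2437
G01 X115.32 Y67.20
G01 X117.52 Y48.45
G01 X121.42 Y41.52
M5
G0 X33.03 Y123.93
M4 S951
G01 X44.27 Y123.93 F1355
G01 X44.27 Y97.72
G01 X33.03 Y97.72
G01 X33.03 Y123.93
M5
G0 X0.00 Y0.00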